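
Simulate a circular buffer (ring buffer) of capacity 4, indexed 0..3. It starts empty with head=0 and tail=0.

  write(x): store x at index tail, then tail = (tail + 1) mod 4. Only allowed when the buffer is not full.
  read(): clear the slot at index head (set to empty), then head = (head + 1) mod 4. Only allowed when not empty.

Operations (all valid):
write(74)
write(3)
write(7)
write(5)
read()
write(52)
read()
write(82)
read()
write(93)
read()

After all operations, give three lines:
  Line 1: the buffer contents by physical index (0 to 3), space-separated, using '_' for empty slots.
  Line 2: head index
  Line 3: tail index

write(74): buf=[74 _ _ _], head=0, tail=1, size=1
write(3): buf=[74 3 _ _], head=0, tail=2, size=2
write(7): buf=[74 3 7 _], head=0, tail=3, size=3
write(5): buf=[74 3 7 5], head=0, tail=0, size=4
read(): buf=[_ 3 7 5], head=1, tail=0, size=3
write(52): buf=[52 3 7 5], head=1, tail=1, size=4
read(): buf=[52 _ 7 5], head=2, tail=1, size=3
write(82): buf=[52 82 7 5], head=2, tail=2, size=4
read(): buf=[52 82 _ 5], head=3, tail=2, size=3
write(93): buf=[52 82 93 5], head=3, tail=3, size=4
read(): buf=[52 82 93 _], head=0, tail=3, size=3

Answer: 52 82 93 _
0
3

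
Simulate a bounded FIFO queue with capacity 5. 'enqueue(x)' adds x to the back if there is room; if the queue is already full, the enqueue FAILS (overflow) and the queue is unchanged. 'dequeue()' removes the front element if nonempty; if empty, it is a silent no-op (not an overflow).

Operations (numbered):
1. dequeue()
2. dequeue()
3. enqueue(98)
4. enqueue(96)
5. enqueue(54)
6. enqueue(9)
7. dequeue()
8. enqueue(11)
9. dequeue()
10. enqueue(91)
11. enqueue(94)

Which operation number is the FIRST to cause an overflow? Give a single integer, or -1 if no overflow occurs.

1. dequeue(): empty, no-op, size=0
2. dequeue(): empty, no-op, size=0
3. enqueue(98): size=1
4. enqueue(96): size=2
5. enqueue(54): size=3
6. enqueue(9): size=4
7. dequeue(): size=3
8. enqueue(11): size=4
9. dequeue(): size=3
10. enqueue(91): size=4
11. enqueue(94): size=5

Answer: -1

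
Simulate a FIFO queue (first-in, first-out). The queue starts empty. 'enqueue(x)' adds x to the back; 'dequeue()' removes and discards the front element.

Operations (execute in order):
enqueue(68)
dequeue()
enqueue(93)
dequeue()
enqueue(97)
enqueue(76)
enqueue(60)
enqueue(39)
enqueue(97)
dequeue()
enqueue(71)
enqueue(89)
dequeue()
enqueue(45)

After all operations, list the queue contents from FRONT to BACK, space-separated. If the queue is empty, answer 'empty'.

enqueue(68): [68]
dequeue(): []
enqueue(93): [93]
dequeue(): []
enqueue(97): [97]
enqueue(76): [97, 76]
enqueue(60): [97, 76, 60]
enqueue(39): [97, 76, 60, 39]
enqueue(97): [97, 76, 60, 39, 97]
dequeue(): [76, 60, 39, 97]
enqueue(71): [76, 60, 39, 97, 71]
enqueue(89): [76, 60, 39, 97, 71, 89]
dequeue(): [60, 39, 97, 71, 89]
enqueue(45): [60, 39, 97, 71, 89, 45]

Answer: 60 39 97 71 89 45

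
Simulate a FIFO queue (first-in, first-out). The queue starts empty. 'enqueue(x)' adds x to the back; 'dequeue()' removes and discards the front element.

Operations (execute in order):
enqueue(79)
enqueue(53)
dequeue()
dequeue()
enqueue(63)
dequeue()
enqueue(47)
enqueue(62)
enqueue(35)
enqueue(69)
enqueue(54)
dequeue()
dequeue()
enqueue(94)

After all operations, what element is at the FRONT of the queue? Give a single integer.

Answer: 35

Derivation:
enqueue(79): queue = [79]
enqueue(53): queue = [79, 53]
dequeue(): queue = [53]
dequeue(): queue = []
enqueue(63): queue = [63]
dequeue(): queue = []
enqueue(47): queue = [47]
enqueue(62): queue = [47, 62]
enqueue(35): queue = [47, 62, 35]
enqueue(69): queue = [47, 62, 35, 69]
enqueue(54): queue = [47, 62, 35, 69, 54]
dequeue(): queue = [62, 35, 69, 54]
dequeue(): queue = [35, 69, 54]
enqueue(94): queue = [35, 69, 54, 94]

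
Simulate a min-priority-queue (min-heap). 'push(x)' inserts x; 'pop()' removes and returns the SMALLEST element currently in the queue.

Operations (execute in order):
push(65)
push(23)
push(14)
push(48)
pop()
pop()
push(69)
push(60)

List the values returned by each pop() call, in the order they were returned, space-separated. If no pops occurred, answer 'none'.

Answer: 14 23

Derivation:
push(65): heap contents = [65]
push(23): heap contents = [23, 65]
push(14): heap contents = [14, 23, 65]
push(48): heap contents = [14, 23, 48, 65]
pop() → 14: heap contents = [23, 48, 65]
pop() → 23: heap contents = [48, 65]
push(69): heap contents = [48, 65, 69]
push(60): heap contents = [48, 60, 65, 69]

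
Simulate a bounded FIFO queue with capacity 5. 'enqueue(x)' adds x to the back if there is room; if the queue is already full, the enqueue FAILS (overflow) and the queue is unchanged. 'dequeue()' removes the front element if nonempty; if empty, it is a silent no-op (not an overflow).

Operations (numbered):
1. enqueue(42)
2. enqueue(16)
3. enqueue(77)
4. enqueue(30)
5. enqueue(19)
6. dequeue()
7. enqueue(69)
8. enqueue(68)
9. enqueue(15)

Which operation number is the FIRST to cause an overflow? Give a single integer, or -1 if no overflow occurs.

Answer: 8

Derivation:
1. enqueue(42): size=1
2. enqueue(16): size=2
3. enqueue(77): size=3
4. enqueue(30): size=4
5. enqueue(19): size=5
6. dequeue(): size=4
7. enqueue(69): size=5
8. enqueue(68): size=5=cap → OVERFLOW (fail)
9. enqueue(15): size=5=cap → OVERFLOW (fail)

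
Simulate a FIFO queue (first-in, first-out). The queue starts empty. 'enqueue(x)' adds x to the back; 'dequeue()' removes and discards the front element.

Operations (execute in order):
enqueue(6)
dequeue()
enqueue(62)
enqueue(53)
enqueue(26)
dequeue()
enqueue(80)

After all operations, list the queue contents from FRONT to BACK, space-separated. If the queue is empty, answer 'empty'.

Answer: 53 26 80

Derivation:
enqueue(6): [6]
dequeue(): []
enqueue(62): [62]
enqueue(53): [62, 53]
enqueue(26): [62, 53, 26]
dequeue(): [53, 26]
enqueue(80): [53, 26, 80]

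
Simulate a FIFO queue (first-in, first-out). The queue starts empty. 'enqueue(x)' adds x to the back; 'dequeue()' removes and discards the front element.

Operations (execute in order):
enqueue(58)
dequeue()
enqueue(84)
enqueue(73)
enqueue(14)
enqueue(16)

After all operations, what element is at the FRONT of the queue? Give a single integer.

Answer: 84

Derivation:
enqueue(58): queue = [58]
dequeue(): queue = []
enqueue(84): queue = [84]
enqueue(73): queue = [84, 73]
enqueue(14): queue = [84, 73, 14]
enqueue(16): queue = [84, 73, 14, 16]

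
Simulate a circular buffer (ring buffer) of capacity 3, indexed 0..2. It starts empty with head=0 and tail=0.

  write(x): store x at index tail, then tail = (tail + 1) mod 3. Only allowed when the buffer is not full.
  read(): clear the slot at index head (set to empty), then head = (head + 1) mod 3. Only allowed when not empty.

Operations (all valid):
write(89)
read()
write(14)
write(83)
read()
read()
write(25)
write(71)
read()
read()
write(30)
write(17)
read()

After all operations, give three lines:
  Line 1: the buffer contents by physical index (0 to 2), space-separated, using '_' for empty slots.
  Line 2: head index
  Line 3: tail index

write(89): buf=[89 _ _], head=0, tail=1, size=1
read(): buf=[_ _ _], head=1, tail=1, size=0
write(14): buf=[_ 14 _], head=1, tail=2, size=1
write(83): buf=[_ 14 83], head=1, tail=0, size=2
read(): buf=[_ _ 83], head=2, tail=0, size=1
read(): buf=[_ _ _], head=0, tail=0, size=0
write(25): buf=[25 _ _], head=0, tail=1, size=1
write(71): buf=[25 71 _], head=0, tail=2, size=2
read(): buf=[_ 71 _], head=1, tail=2, size=1
read(): buf=[_ _ _], head=2, tail=2, size=0
write(30): buf=[_ _ 30], head=2, tail=0, size=1
write(17): buf=[17 _ 30], head=2, tail=1, size=2
read(): buf=[17 _ _], head=0, tail=1, size=1

Answer: 17 _ _
0
1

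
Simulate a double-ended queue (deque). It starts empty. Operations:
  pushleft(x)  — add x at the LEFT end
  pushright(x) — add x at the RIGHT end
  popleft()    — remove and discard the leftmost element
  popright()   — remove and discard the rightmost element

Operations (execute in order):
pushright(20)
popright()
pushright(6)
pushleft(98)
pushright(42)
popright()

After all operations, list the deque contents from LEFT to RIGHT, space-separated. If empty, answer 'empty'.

pushright(20): [20]
popright(): []
pushright(6): [6]
pushleft(98): [98, 6]
pushright(42): [98, 6, 42]
popright(): [98, 6]

Answer: 98 6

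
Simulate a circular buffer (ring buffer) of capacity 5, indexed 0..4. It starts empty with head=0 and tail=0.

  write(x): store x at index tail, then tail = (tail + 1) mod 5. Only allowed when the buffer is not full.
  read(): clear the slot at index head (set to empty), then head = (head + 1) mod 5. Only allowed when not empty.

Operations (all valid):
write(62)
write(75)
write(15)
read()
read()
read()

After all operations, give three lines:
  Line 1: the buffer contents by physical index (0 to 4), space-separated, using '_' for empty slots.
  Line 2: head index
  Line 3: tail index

Answer: _ _ _ _ _
3
3

Derivation:
write(62): buf=[62 _ _ _ _], head=0, tail=1, size=1
write(75): buf=[62 75 _ _ _], head=0, tail=2, size=2
write(15): buf=[62 75 15 _ _], head=0, tail=3, size=3
read(): buf=[_ 75 15 _ _], head=1, tail=3, size=2
read(): buf=[_ _ 15 _ _], head=2, tail=3, size=1
read(): buf=[_ _ _ _ _], head=3, tail=3, size=0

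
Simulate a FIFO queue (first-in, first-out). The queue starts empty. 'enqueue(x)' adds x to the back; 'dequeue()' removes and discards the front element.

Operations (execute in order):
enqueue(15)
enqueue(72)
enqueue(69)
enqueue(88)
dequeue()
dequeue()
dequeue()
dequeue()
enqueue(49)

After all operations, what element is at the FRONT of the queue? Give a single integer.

Answer: 49

Derivation:
enqueue(15): queue = [15]
enqueue(72): queue = [15, 72]
enqueue(69): queue = [15, 72, 69]
enqueue(88): queue = [15, 72, 69, 88]
dequeue(): queue = [72, 69, 88]
dequeue(): queue = [69, 88]
dequeue(): queue = [88]
dequeue(): queue = []
enqueue(49): queue = [49]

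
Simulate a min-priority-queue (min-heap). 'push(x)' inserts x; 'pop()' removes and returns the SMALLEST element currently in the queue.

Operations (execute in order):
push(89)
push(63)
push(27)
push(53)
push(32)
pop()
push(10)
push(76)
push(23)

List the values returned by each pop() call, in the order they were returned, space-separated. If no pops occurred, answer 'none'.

push(89): heap contents = [89]
push(63): heap contents = [63, 89]
push(27): heap contents = [27, 63, 89]
push(53): heap contents = [27, 53, 63, 89]
push(32): heap contents = [27, 32, 53, 63, 89]
pop() → 27: heap contents = [32, 53, 63, 89]
push(10): heap contents = [10, 32, 53, 63, 89]
push(76): heap contents = [10, 32, 53, 63, 76, 89]
push(23): heap contents = [10, 23, 32, 53, 63, 76, 89]

Answer: 27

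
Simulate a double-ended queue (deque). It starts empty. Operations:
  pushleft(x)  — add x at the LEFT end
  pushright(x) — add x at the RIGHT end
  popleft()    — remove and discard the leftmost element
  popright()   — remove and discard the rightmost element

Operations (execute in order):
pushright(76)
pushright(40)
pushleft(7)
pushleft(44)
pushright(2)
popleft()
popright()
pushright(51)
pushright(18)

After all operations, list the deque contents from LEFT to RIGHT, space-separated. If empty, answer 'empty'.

Answer: 7 76 40 51 18

Derivation:
pushright(76): [76]
pushright(40): [76, 40]
pushleft(7): [7, 76, 40]
pushleft(44): [44, 7, 76, 40]
pushright(2): [44, 7, 76, 40, 2]
popleft(): [7, 76, 40, 2]
popright(): [7, 76, 40]
pushright(51): [7, 76, 40, 51]
pushright(18): [7, 76, 40, 51, 18]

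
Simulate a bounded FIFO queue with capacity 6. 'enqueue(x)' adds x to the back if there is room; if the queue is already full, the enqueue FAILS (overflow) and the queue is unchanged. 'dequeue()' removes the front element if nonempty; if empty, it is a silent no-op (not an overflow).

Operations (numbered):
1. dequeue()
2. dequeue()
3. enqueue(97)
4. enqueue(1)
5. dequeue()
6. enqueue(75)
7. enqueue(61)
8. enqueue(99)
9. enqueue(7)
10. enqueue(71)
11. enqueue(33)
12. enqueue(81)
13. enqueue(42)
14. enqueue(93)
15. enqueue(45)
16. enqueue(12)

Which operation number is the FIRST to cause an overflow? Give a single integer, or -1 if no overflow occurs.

1. dequeue(): empty, no-op, size=0
2. dequeue(): empty, no-op, size=0
3. enqueue(97): size=1
4. enqueue(1): size=2
5. dequeue(): size=1
6. enqueue(75): size=2
7. enqueue(61): size=3
8. enqueue(99): size=4
9. enqueue(7): size=5
10. enqueue(71): size=6
11. enqueue(33): size=6=cap → OVERFLOW (fail)
12. enqueue(81): size=6=cap → OVERFLOW (fail)
13. enqueue(42): size=6=cap → OVERFLOW (fail)
14. enqueue(93): size=6=cap → OVERFLOW (fail)
15. enqueue(45): size=6=cap → OVERFLOW (fail)
16. enqueue(12): size=6=cap → OVERFLOW (fail)

Answer: 11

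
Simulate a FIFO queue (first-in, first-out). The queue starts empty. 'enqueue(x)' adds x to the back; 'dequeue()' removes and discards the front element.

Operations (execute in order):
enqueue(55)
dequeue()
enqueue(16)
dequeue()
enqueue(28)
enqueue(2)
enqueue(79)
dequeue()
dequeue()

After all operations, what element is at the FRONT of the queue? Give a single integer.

Answer: 79

Derivation:
enqueue(55): queue = [55]
dequeue(): queue = []
enqueue(16): queue = [16]
dequeue(): queue = []
enqueue(28): queue = [28]
enqueue(2): queue = [28, 2]
enqueue(79): queue = [28, 2, 79]
dequeue(): queue = [2, 79]
dequeue(): queue = [79]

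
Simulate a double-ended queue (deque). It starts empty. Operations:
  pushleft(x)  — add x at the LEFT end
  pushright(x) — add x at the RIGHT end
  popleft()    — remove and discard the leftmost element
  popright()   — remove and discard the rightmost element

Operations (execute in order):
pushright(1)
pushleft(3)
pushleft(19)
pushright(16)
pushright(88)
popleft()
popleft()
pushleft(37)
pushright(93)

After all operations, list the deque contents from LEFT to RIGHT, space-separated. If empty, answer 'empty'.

pushright(1): [1]
pushleft(3): [3, 1]
pushleft(19): [19, 3, 1]
pushright(16): [19, 3, 1, 16]
pushright(88): [19, 3, 1, 16, 88]
popleft(): [3, 1, 16, 88]
popleft(): [1, 16, 88]
pushleft(37): [37, 1, 16, 88]
pushright(93): [37, 1, 16, 88, 93]

Answer: 37 1 16 88 93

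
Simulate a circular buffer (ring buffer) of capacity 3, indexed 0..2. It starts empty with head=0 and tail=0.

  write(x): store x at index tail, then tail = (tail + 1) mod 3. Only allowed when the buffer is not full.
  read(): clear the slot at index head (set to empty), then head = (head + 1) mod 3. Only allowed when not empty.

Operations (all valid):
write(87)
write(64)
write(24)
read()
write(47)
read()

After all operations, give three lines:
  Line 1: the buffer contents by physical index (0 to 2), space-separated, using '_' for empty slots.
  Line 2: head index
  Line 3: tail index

Answer: 47 _ 24
2
1

Derivation:
write(87): buf=[87 _ _], head=0, tail=1, size=1
write(64): buf=[87 64 _], head=0, tail=2, size=2
write(24): buf=[87 64 24], head=0, tail=0, size=3
read(): buf=[_ 64 24], head=1, tail=0, size=2
write(47): buf=[47 64 24], head=1, tail=1, size=3
read(): buf=[47 _ 24], head=2, tail=1, size=2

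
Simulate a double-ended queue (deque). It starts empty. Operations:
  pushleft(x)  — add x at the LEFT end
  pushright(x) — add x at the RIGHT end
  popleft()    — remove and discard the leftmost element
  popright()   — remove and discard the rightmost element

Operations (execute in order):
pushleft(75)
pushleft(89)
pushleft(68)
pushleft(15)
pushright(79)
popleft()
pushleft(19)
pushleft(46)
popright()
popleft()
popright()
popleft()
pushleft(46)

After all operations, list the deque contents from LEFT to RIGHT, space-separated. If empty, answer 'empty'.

pushleft(75): [75]
pushleft(89): [89, 75]
pushleft(68): [68, 89, 75]
pushleft(15): [15, 68, 89, 75]
pushright(79): [15, 68, 89, 75, 79]
popleft(): [68, 89, 75, 79]
pushleft(19): [19, 68, 89, 75, 79]
pushleft(46): [46, 19, 68, 89, 75, 79]
popright(): [46, 19, 68, 89, 75]
popleft(): [19, 68, 89, 75]
popright(): [19, 68, 89]
popleft(): [68, 89]
pushleft(46): [46, 68, 89]

Answer: 46 68 89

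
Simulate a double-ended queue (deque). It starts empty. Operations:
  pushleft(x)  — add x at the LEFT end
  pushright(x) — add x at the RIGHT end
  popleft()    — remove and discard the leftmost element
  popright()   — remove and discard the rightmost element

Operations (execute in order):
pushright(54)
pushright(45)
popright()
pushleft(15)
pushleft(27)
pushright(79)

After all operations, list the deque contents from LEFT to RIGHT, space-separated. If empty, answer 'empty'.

pushright(54): [54]
pushright(45): [54, 45]
popright(): [54]
pushleft(15): [15, 54]
pushleft(27): [27, 15, 54]
pushright(79): [27, 15, 54, 79]

Answer: 27 15 54 79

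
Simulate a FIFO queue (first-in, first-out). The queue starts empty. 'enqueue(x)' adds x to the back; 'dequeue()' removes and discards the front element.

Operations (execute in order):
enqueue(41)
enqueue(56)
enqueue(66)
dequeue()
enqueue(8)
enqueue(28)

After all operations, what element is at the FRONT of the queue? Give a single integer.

enqueue(41): queue = [41]
enqueue(56): queue = [41, 56]
enqueue(66): queue = [41, 56, 66]
dequeue(): queue = [56, 66]
enqueue(8): queue = [56, 66, 8]
enqueue(28): queue = [56, 66, 8, 28]

Answer: 56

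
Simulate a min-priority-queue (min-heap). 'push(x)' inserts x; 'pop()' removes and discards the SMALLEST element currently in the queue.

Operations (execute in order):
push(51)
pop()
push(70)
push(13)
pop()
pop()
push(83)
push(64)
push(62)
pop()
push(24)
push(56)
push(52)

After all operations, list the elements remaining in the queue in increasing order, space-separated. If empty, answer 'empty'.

Answer: 24 52 56 64 83

Derivation:
push(51): heap contents = [51]
pop() → 51: heap contents = []
push(70): heap contents = [70]
push(13): heap contents = [13, 70]
pop() → 13: heap contents = [70]
pop() → 70: heap contents = []
push(83): heap contents = [83]
push(64): heap contents = [64, 83]
push(62): heap contents = [62, 64, 83]
pop() → 62: heap contents = [64, 83]
push(24): heap contents = [24, 64, 83]
push(56): heap contents = [24, 56, 64, 83]
push(52): heap contents = [24, 52, 56, 64, 83]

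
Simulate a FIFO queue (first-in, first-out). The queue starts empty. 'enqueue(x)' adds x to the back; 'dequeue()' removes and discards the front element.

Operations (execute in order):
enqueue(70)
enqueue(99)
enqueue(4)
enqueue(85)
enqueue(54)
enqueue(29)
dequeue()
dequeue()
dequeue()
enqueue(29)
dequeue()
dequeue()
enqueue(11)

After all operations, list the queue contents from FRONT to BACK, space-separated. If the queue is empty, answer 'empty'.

enqueue(70): [70]
enqueue(99): [70, 99]
enqueue(4): [70, 99, 4]
enqueue(85): [70, 99, 4, 85]
enqueue(54): [70, 99, 4, 85, 54]
enqueue(29): [70, 99, 4, 85, 54, 29]
dequeue(): [99, 4, 85, 54, 29]
dequeue(): [4, 85, 54, 29]
dequeue(): [85, 54, 29]
enqueue(29): [85, 54, 29, 29]
dequeue(): [54, 29, 29]
dequeue(): [29, 29]
enqueue(11): [29, 29, 11]

Answer: 29 29 11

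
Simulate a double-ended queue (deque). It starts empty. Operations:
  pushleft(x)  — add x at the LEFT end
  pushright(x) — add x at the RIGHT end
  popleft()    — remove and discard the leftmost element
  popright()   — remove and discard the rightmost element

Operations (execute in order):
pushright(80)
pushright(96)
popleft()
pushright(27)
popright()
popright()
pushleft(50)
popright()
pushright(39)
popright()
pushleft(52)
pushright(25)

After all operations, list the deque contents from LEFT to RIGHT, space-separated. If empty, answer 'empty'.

Answer: 52 25

Derivation:
pushright(80): [80]
pushright(96): [80, 96]
popleft(): [96]
pushright(27): [96, 27]
popright(): [96]
popright(): []
pushleft(50): [50]
popright(): []
pushright(39): [39]
popright(): []
pushleft(52): [52]
pushright(25): [52, 25]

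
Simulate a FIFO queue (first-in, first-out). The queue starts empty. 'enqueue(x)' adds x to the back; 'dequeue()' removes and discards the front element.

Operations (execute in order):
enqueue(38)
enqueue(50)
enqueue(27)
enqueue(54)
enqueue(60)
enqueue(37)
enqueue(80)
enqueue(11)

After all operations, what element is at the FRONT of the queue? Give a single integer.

enqueue(38): queue = [38]
enqueue(50): queue = [38, 50]
enqueue(27): queue = [38, 50, 27]
enqueue(54): queue = [38, 50, 27, 54]
enqueue(60): queue = [38, 50, 27, 54, 60]
enqueue(37): queue = [38, 50, 27, 54, 60, 37]
enqueue(80): queue = [38, 50, 27, 54, 60, 37, 80]
enqueue(11): queue = [38, 50, 27, 54, 60, 37, 80, 11]

Answer: 38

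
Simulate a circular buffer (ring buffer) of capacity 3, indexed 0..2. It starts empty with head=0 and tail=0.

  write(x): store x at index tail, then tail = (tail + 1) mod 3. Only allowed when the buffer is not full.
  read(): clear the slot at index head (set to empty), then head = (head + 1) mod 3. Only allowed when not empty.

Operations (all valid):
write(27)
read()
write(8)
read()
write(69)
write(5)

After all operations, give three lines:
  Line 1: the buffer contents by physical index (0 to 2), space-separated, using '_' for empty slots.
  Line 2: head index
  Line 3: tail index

write(27): buf=[27 _ _], head=0, tail=1, size=1
read(): buf=[_ _ _], head=1, tail=1, size=0
write(8): buf=[_ 8 _], head=1, tail=2, size=1
read(): buf=[_ _ _], head=2, tail=2, size=0
write(69): buf=[_ _ 69], head=2, tail=0, size=1
write(5): buf=[5 _ 69], head=2, tail=1, size=2

Answer: 5 _ 69
2
1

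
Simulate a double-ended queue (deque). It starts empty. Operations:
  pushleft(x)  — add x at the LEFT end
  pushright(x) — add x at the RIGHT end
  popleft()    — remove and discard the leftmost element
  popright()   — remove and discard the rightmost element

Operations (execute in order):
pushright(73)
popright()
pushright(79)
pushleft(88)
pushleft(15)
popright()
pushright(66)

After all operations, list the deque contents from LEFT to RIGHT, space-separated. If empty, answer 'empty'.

Answer: 15 88 66

Derivation:
pushright(73): [73]
popright(): []
pushright(79): [79]
pushleft(88): [88, 79]
pushleft(15): [15, 88, 79]
popright(): [15, 88]
pushright(66): [15, 88, 66]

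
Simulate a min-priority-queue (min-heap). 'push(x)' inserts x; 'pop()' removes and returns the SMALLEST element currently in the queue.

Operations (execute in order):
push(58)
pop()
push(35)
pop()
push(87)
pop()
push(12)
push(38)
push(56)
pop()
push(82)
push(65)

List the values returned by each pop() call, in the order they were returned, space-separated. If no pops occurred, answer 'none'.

Answer: 58 35 87 12

Derivation:
push(58): heap contents = [58]
pop() → 58: heap contents = []
push(35): heap contents = [35]
pop() → 35: heap contents = []
push(87): heap contents = [87]
pop() → 87: heap contents = []
push(12): heap contents = [12]
push(38): heap contents = [12, 38]
push(56): heap contents = [12, 38, 56]
pop() → 12: heap contents = [38, 56]
push(82): heap contents = [38, 56, 82]
push(65): heap contents = [38, 56, 65, 82]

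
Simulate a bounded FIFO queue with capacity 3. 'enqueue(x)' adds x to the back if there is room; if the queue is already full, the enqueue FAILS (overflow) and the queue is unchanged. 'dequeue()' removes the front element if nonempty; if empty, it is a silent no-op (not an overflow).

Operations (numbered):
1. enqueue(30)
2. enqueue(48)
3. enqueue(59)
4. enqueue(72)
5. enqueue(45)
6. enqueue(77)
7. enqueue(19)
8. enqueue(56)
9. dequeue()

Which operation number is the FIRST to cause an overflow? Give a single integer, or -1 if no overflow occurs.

1. enqueue(30): size=1
2. enqueue(48): size=2
3. enqueue(59): size=3
4. enqueue(72): size=3=cap → OVERFLOW (fail)
5. enqueue(45): size=3=cap → OVERFLOW (fail)
6. enqueue(77): size=3=cap → OVERFLOW (fail)
7. enqueue(19): size=3=cap → OVERFLOW (fail)
8. enqueue(56): size=3=cap → OVERFLOW (fail)
9. dequeue(): size=2

Answer: 4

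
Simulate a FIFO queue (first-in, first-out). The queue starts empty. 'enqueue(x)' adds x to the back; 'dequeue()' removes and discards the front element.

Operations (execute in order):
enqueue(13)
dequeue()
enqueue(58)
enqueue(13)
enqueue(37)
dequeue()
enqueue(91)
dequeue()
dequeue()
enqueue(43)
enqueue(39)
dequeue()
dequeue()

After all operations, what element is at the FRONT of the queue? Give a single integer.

enqueue(13): queue = [13]
dequeue(): queue = []
enqueue(58): queue = [58]
enqueue(13): queue = [58, 13]
enqueue(37): queue = [58, 13, 37]
dequeue(): queue = [13, 37]
enqueue(91): queue = [13, 37, 91]
dequeue(): queue = [37, 91]
dequeue(): queue = [91]
enqueue(43): queue = [91, 43]
enqueue(39): queue = [91, 43, 39]
dequeue(): queue = [43, 39]
dequeue(): queue = [39]

Answer: 39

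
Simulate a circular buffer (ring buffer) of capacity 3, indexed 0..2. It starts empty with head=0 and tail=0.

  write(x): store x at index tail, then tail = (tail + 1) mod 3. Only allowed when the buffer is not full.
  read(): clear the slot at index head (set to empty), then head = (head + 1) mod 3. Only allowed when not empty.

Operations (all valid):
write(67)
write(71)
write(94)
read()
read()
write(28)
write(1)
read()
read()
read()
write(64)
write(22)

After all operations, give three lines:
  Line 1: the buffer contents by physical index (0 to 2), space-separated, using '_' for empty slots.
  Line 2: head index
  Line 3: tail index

Answer: 22 _ 64
2
1

Derivation:
write(67): buf=[67 _ _], head=0, tail=1, size=1
write(71): buf=[67 71 _], head=0, tail=2, size=2
write(94): buf=[67 71 94], head=0, tail=0, size=3
read(): buf=[_ 71 94], head=1, tail=0, size=2
read(): buf=[_ _ 94], head=2, tail=0, size=1
write(28): buf=[28 _ 94], head=2, tail=1, size=2
write(1): buf=[28 1 94], head=2, tail=2, size=3
read(): buf=[28 1 _], head=0, tail=2, size=2
read(): buf=[_ 1 _], head=1, tail=2, size=1
read(): buf=[_ _ _], head=2, tail=2, size=0
write(64): buf=[_ _ 64], head=2, tail=0, size=1
write(22): buf=[22 _ 64], head=2, tail=1, size=2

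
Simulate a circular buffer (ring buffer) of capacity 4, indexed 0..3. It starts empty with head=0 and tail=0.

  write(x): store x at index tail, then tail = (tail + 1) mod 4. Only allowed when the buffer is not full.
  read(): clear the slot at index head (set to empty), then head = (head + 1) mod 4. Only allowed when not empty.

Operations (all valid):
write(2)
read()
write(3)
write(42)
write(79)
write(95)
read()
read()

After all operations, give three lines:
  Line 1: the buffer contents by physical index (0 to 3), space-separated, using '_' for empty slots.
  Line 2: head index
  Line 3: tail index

Answer: 95 _ _ 79
3
1

Derivation:
write(2): buf=[2 _ _ _], head=0, tail=1, size=1
read(): buf=[_ _ _ _], head=1, tail=1, size=0
write(3): buf=[_ 3 _ _], head=1, tail=2, size=1
write(42): buf=[_ 3 42 _], head=1, tail=3, size=2
write(79): buf=[_ 3 42 79], head=1, tail=0, size=3
write(95): buf=[95 3 42 79], head=1, tail=1, size=4
read(): buf=[95 _ 42 79], head=2, tail=1, size=3
read(): buf=[95 _ _ 79], head=3, tail=1, size=2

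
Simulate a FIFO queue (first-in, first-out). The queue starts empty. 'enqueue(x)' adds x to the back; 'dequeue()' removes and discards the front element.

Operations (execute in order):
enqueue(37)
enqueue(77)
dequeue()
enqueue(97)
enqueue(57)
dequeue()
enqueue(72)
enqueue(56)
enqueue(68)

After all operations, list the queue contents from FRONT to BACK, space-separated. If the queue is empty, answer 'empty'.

Answer: 97 57 72 56 68

Derivation:
enqueue(37): [37]
enqueue(77): [37, 77]
dequeue(): [77]
enqueue(97): [77, 97]
enqueue(57): [77, 97, 57]
dequeue(): [97, 57]
enqueue(72): [97, 57, 72]
enqueue(56): [97, 57, 72, 56]
enqueue(68): [97, 57, 72, 56, 68]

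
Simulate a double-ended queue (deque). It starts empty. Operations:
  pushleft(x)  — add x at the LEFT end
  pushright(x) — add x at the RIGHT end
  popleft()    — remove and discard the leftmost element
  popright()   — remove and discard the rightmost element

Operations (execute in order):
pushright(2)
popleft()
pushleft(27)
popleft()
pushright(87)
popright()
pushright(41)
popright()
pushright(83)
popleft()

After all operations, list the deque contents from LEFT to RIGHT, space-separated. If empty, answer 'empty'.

pushright(2): [2]
popleft(): []
pushleft(27): [27]
popleft(): []
pushright(87): [87]
popright(): []
pushright(41): [41]
popright(): []
pushright(83): [83]
popleft(): []

Answer: empty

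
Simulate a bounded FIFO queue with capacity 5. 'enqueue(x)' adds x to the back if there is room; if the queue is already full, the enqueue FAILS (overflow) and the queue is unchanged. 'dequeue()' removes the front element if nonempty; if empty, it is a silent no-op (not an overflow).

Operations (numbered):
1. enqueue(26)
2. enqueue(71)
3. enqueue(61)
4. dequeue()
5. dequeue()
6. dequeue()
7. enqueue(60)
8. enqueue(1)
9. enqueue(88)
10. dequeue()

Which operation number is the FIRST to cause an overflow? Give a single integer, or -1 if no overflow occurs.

1. enqueue(26): size=1
2. enqueue(71): size=2
3. enqueue(61): size=3
4. dequeue(): size=2
5. dequeue(): size=1
6. dequeue(): size=0
7. enqueue(60): size=1
8. enqueue(1): size=2
9. enqueue(88): size=3
10. dequeue(): size=2

Answer: -1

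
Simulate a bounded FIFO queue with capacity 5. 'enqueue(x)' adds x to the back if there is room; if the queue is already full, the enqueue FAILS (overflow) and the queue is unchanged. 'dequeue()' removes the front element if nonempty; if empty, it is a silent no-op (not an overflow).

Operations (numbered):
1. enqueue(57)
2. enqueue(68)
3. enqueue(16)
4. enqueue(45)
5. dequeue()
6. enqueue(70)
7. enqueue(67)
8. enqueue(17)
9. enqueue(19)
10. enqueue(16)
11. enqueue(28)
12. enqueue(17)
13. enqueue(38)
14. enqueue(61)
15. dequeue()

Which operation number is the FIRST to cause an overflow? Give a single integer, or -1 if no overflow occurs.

1. enqueue(57): size=1
2. enqueue(68): size=2
3. enqueue(16): size=3
4. enqueue(45): size=4
5. dequeue(): size=3
6. enqueue(70): size=4
7. enqueue(67): size=5
8. enqueue(17): size=5=cap → OVERFLOW (fail)
9. enqueue(19): size=5=cap → OVERFLOW (fail)
10. enqueue(16): size=5=cap → OVERFLOW (fail)
11. enqueue(28): size=5=cap → OVERFLOW (fail)
12. enqueue(17): size=5=cap → OVERFLOW (fail)
13. enqueue(38): size=5=cap → OVERFLOW (fail)
14. enqueue(61): size=5=cap → OVERFLOW (fail)
15. dequeue(): size=4

Answer: 8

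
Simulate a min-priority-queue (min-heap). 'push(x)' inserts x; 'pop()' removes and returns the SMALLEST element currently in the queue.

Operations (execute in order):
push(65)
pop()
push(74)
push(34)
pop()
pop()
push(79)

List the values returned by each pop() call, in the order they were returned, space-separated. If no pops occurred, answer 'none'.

Answer: 65 34 74

Derivation:
push(65): heap contents = [65]
pop() → 65: heap contents = []
push(74): heap contents = [74]
push(34): heap contents = [34, 74]
pop() → 34: heap contents = [74]
pop() → 74: heap contents = []
push(79): heap contents = [79]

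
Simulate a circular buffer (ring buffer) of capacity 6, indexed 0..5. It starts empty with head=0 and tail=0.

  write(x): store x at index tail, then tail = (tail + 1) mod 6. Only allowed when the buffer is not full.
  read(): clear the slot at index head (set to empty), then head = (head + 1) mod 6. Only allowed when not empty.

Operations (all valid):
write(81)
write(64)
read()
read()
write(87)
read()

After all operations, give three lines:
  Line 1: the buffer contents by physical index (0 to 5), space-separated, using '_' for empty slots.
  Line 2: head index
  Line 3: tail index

write(81): buf=[81 _ _ _ _ _], head=0, tail=1, size=1
write(64): buf=[81 64 _ _ _ _], head=0, tail=2, size=2
read(): buf=[_ 64 _ _ _ _], head=1, tail=2, size=1
read(): buf=[_ _ _ _ _ _], head=2, tail=2, size=0
write(87): buf=[_ _ 87 _ _ _], head=2, tail=3, size=1
read(): buf=[_ _ _ _ _ _], head=3, tail=3, size=0

Answer: _ _ _ _ _ _
3
3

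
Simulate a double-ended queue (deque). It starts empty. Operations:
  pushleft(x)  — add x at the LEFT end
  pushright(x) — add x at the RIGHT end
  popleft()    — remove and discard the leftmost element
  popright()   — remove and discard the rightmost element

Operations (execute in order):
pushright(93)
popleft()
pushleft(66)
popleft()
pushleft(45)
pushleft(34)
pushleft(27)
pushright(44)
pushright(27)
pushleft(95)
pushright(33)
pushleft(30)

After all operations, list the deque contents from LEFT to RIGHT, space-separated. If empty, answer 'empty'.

Answer: 30 95 27 34 45 44 27 33

Derivation:
pushright(93): [93]
popleft(): []
pushleft(66): [66]
popleft(): []
pushleft(45): [45]
pushleft(34): [34, 45]
pushleft(27): [27, 34, 45]
pushright(44): [27, 34, 45, 44]
pushright(27): [27, 34, 45, 44, 27]
pushleft(95): [95, 27, 34, 45, 44, 27]
pushright(33): [95, 27, 34, 45, 44, 27, 33]
pushleft(30): [30, 95, 27, 34, 45, 44, 27, 33]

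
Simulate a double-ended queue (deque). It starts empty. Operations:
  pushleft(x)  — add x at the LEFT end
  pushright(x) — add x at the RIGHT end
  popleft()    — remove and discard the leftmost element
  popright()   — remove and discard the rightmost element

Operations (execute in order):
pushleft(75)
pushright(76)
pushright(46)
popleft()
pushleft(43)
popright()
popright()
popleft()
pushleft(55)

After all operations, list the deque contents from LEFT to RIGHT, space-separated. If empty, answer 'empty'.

Answer: 55

Derivation:
pushleft(75): [75]
pushright(76): [75, 76]
pushright(46): [75, 76, 46]
popleft(): [76, 46]
pushleft(43): [43, 76, 46]
popright(): [43, 76]
popright(): [43]
popleft(): []
pushleft(55): [55]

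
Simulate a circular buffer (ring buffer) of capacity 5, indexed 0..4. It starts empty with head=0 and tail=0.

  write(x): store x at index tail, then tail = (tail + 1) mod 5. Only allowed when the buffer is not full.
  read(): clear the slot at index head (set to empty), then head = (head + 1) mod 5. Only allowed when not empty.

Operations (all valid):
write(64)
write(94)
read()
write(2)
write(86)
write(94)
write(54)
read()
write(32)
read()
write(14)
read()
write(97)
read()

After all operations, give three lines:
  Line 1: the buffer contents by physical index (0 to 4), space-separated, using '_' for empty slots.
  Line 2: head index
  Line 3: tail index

write(64): buf=[64 _ _ _ _], head=0, tail=1, size=1
write(94): buf=[64 94 _ _ _], head=0, tail=2, size=2
read(): buf=[_ 94 _ _ _], head=1, tail=2, size=1
write(2): buf=[_ 94 2 _ _], head=1, tail=3, size=2
write(86): buf=[_ 94 2 86 _], head=1, tail=4, size=3
write(94): buf=[_ 94 2 86 94], head=1, tail=0, size=4
write(54): buf=[54 94 2 86 94], head=1, tail=1, size=5
read(): buf=[54 _ 2 86 94], head=2, tail=1, size=4
write(32): buf=[54 32 2 86 94], head=2, tail=2, size=5
read(): buf=[54 32 _ 86 94], head=3, tail=2, size=4
write(14): buf=[54 32 14 86 94], head=3, tail=3, size=5
read(): buf=[54 32 14 _ 94], head=4, tail=3, size=4
write(97): buf=[54 32 14 97 94], head=4, tail=4, size=5
read(): buf=[54 32 14 97 _], head=0, tail=4, size=4

Answer: 54 32 14 97 _
0
4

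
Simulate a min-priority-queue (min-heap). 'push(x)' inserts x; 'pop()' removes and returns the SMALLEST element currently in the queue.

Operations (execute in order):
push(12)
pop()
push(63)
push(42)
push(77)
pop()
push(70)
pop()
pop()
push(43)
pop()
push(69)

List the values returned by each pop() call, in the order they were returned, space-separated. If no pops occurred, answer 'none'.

Answer: 12 42 63 70 43

Derivation:
push(12): heap contents = [12]
pop() → 12: heap contents = []
push(63): heap contents = [63]
push(42): heap contents = [42, 63]
push(77): heap contents = [42, 63, 77]
pop() → 42: heap contents = [63, 77]
push(70): heap contents = [63, 70, 77]
pop() → 63: heap contents = [70, 77]
pop() → 70: heap contents = [77]
push(43): heap contents = [43, 77]
pop() → 43: heap contents = [77]
push(69): heap contents = [69, 77]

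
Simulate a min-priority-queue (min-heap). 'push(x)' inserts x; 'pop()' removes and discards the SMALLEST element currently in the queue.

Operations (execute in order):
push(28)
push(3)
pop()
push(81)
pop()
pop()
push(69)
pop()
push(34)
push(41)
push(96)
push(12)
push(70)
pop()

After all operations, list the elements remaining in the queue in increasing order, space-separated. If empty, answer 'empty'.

Answer: 34 41 70 96

Derivation:
push(28): heap contents = [28]
push(3): heap contents = [3, 28]
pop() → 3: heap contents = [28]
push(81): heap contents = [28, 81]
pop() → 28: heap contents = [81]
pop() → 81: heap contents = []
push(69): heap contents = [69]
pop() → 69: heap contents = []
push(34): heap contents = [34]
push(41): heap contents = [34, 41]
push(96): heap contents = [34, 41, 96]
push(12): heap contents = [12, 34, 41, 96]
push(70): heap contents = [12, 34, 41, 70, 96]
pop() → 12: heap contents = [34, 41, 70, 96]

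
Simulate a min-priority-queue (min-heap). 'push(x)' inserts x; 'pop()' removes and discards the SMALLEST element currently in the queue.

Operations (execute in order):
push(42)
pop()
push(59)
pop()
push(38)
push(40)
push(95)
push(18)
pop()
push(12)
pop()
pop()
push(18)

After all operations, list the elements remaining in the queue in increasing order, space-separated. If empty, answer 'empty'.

Answer: 18 40 95

Derivation:
push(42): heap contents = [42]
pop() → 42: heap contents = []
push(59): heap contents = [59]
pop() → 59: heap contents = []
push(38): heap contents = [38]
push(40): heap contents = [38, 40]
push(95): heap contents = [38, 40, 95]
push(18): heap contents = [18, 38, 40, 95]
pop() → 18: heap contents = [38, 40, 95]
push(12): heap contents = [12, 38, 40, 95]
pop() → 12: heap contents = [38, 40, 95]
pop() → 38: heap contents = [40, 95]
push(18): heap contents = [18, 40, 95]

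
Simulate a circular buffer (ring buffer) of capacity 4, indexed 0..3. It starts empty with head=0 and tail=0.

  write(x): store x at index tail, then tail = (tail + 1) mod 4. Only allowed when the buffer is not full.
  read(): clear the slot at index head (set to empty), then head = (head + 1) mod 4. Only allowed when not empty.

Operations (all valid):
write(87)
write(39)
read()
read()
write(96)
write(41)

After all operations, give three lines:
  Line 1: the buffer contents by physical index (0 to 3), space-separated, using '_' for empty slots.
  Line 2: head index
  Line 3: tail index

write(87): buf=[87 _ _ _], head=0, tail=1, size=1
write(39): buf=[87 39 _ _], head=0, tail=2, size=2
read(): buf=[_ 39 _ _], head=1, tail=2, size=1
read(): buf=[_ _ _ _], head=2, tail=2, size=0
write(96): buf=[_ _ 96 _], head=2, tail=3, size=1
write(41): buf=[_ _ 96 41], head=2, tail=0, size=2

Answer: _ _ 96 41
2
0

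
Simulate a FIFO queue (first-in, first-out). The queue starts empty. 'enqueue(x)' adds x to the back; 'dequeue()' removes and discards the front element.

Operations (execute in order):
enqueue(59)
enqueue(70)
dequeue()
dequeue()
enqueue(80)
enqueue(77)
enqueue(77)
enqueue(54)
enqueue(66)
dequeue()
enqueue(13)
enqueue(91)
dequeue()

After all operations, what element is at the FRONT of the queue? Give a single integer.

enqueue(59): queue = [59]
enqueue(70): queue = [59, 70]
dequeue(): queue = [70]
dequeue(): queue = []
enqueue(80): queue = [80]
enqueue(77): queue = [80, 77]
enqueue(77): queue = [80, 77, 77]
enqueue(54): queue = [80, 77, 77, 54]
enqueue(66): queue = [80, 77, 77, 54, 66]
dequeue(): queue = [77, 77, 54, 66]
enqueue(13): queue = [77, 77, 54, 66, 13]
enqueue(91): queue = [77, 77, 54, 66, 13, 91]
dequeue(): queue = [77, 54, 66, 13, 91]

Answer: 77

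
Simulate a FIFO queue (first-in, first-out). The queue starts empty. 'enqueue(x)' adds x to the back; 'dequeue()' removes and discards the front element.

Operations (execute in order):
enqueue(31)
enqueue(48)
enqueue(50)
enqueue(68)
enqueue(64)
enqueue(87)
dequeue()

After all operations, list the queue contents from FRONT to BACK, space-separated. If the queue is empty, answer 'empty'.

Answer: 48 50 68 64 87

Derivation:
enqueue(31): [31]
enqueue(48): [31, 48]
enqueue(50): [31, 48, 50]
enqueue(68): [31, 48, 50, 68]
enqueue(64): [31, 48, 50, 68, 64]
enqueue(87): [31, 48, 50, 68, 64, 87]
dequeue(): [48, 50, 68, 64, 87]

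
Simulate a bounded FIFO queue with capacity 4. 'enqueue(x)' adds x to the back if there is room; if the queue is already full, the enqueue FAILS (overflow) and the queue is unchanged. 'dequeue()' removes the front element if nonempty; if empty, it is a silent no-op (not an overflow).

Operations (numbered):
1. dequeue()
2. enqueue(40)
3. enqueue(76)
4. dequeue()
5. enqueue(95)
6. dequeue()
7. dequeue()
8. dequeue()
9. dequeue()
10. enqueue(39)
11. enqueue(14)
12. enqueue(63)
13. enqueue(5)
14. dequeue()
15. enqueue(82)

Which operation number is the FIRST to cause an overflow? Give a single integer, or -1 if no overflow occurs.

Answer: -1

Derivation:
1. dequeue(): empty, no-op, size=0
2. enqueue(40): size=1
3. enqueue(76): size=2
4. dequeue(): size=1
5. enqueue(95): size=2
6. dequeue(): size=1
7. dequeue(): size=0
8. dequeue(): empty, no-op, size=0
9. dequeue(): empty, no-op, size=0
10. enqueue(39): size=1
11. enqueue(14): size=2
12. enqueue(63): size=3
13. enqueue(5): size=4
14. dequeue(): size=3
15. enqueue(82): size=4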